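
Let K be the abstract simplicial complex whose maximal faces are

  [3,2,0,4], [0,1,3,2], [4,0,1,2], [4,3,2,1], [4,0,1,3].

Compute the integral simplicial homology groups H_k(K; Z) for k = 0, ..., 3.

We work with the vertex ordering 0 < 1 < 2 < 3 < 4. The simplices of K, each written with vertices in increasing order, are:

  0-simplices (5): [0], [1], [2], [3], [4]
  1-simplices (10): [0,1], [0,2], [0,3], [0,4], [1,2], [1,3], [1,4], [2,3], [2,4], [3,4]
  2-simplices (10): [0,1,2], [0,1,3], [0,1,4], [0,2,3], [0,2,4], [0,3,4], [1,2,3], [1,2,4], [1,3,4], [2,3,4]
  3-simplices (5): [0,1,2,3], [0,1,2,4], [0,1,3,4], [0,2,3,4], [1,2,3,4]

so the chain groups are C_0 ≅ Z^5, C_1 ≅ Z^10, C_2 ≅ Z^10, C_3 ≅ Z^5.

Boundary ∂_1: C_1 → C_0 sends each edge [p,q] (with p < q) to q − p.
This gives a 5×10 integer matrix of rank 4; reducing to Smith normal form yields diagonal entries (1,1,1,1).

Boundary ∂_2: C_2 → C_1 sends each 2-simplex [p,q,r] to [q,r] − [p,r] + [p,q]. For instance
  ∂[0,2,3] = [2,3] − [0,3] + [0,2],
  ∂[1,2,3] = [2,3] − [1,3] + [1,2].
The 10×10 boundary matrix has rank 6 and Smith normal form diag(1,1,1,1,1,1).

∂_3: C_3 → C_2 sends each 3-simplex σ to the alternating sum Σ_i (−1)^i (σ with its i-th vertex removed). For instance
  ∂[1,2,3,4] = [2,3,4] − [1,3,4] + [1,2,4] − [1,2,3],
  ∂[0,1,2,3] = [1,2,3] − [0,2,3] + [0,1,3] − [0,1,2].
The resulting 10×5 matrix has rank 4, and its Smith normal form has invariant factors (1,1,1,1).

Now H_k = ker ∂_k / im ∂_{k+1}, so:

  H_0: rank C_0 − rank ∂_1 = 5 − 4 = 1, and the invariant factors of ∂_1 are all 1, so H_0 ≅ Z.
  H_1: rank ker ∂_1 − rank ∂_2 = (10 − 4) − 6 = 0, and the invariant factors of ∂_2 are all 1, so H_1 ≅ 0.
  H_2: rank ker ∂_2 − rank ∂_3 = (10 − 6) − 4 = 0, and the invariant factors of ∂_3 are all 1, so H_2 ≅ 0.
  H_3: rank ker ∂_3 − rank ∂_4 = (5 − 4) − 0 = 1, and there is no ∂_4, so H_3 ≅ Z.

As a check, the Euler characteristic is 5 − 10 + 10 − 5 = 0, which agrees with 1 − 0 + 0 − 1 = 0.

H_0 ≅ Z,  H_1 = 0,  H_2 = 0,  H_3 ≅ Z.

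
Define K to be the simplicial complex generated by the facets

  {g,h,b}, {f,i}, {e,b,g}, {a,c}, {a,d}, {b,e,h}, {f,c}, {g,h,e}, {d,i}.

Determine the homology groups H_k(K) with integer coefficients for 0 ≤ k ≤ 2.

Take the total order a < b < c < d < e < f < g < h < i on the vertex set. Then K (dimension 2) consists of the simplices:

  0-simplices (9): a, b, c, d, e, f, g, h, i
  1-simplices (11): ac, ad, be, bg, bh, cf, di, eg, eh, fi, gh
  2-simplices (4): beg, beh, bgh, egh

giving chain groups C_0 ≅ Z^9, C_1 ≅ Z^11, C_2 ≅ Z^4.

∂_1: C_1 → C_0 is given by ∂[p,q] = [q] − [p]. For instance
  ∂di = i − d.
This gives a 9×11 integer matrix of rank 7; reducing to Smith normal form yields diagonal entries (1,1,1,1,1,1,1).

Boundary ∂_2: C_2 → C_1 maps a triangle to the signed sum of its edges. For instance
  ∂beg = eg − bg + be,
  ∂bgh = gh − bh + bg.
As a 11×4 matrix over Z this has rank 3, with invariant factors (1,1,1).

Reading off H_k = ker ∂_k / im ∂_{k+1}:

  H_0: rank C_0 − rank ∂_1 = 9 − 7 = 2, and the invariant factors of ∂_1 are all 1, so H_0 ≅ Z^2.
  H_1: rank ker ∂_1 − rank ∂_2 = (11 − 7) − 3 = 1, and the invariant factors of ∂_2 are all 1, so H_1 ≅ Z.
  H_2: rank ker ∂_2 − rank ∂_3 = (4 − 3) − 0 = 1, and there is no ∂_3, so H_2 ≅ Z.

(K is a triangulation of the disjoint union of the circle S^1 and the 2-sphere S^2.)

H_0 ≅ Z^2,  H_1 ≅ Z,  H_2 ≅ Z.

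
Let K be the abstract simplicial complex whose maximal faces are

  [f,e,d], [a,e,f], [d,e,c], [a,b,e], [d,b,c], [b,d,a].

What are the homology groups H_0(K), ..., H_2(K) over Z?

H_0 ≅ Z,  H_1 ≅ Z,  H_2 = 0.

Fix the vertex order a < b < c < d < e < f and write every simplex with vertices in increasing order. Then dim K = 2 and the simplices of K are:

  0-simplices (6): a, b, c, d, e, f
  1-simplices (12): ab, ad, ae, af, bc, bd, be, cd, ce, de, df, ef
  2-simplices (6): abd, abe, aef, bcd, cde, def

giving chain groups C_0 ≅ Z^6, C_1 ≅ Z^12, C_2 ≅ Z^6.

Boundary ∂_1: C_1 → C_0 sends each edge [p,q] (with p < q) to q − p. For instance
  ∂ad = d − a.
The resulting 6×12 matrix has rank 5, and its Smith normal form has invariant factors (1,1,1,1,1).

Boundary ∂_2: C_2 → C_1 sends each 2-simplex [p,q,r] to [q,r] − [p,r] + [p,q]. For instance
  ∂def = ef − df + de,
  ∂bcd = cd − bd + bc.
This gives a 12×6 integer matrix of rank 6; reducing to Smith normal form yields diagonal entries (1,1,1,1,1,1).

Reading off H_k = ker ∂_k / im ∂_{k+1}:

  H_0: rank C_0 − rank ∂_1 = 6 − 5 = 1, and the invariant factors of ∂_1 are all 1, so H_0 = Z.
  H_1: rank ker ∂_1 − rank ∂_2 = (12 − 5) − 6 = 1, and the invariant factors of ∂_2 are all 1, so H_1 = Z.
  H_2: rank ker ∂_2 − rank ∂_3 = (6 − 6) − 0 = 0, and there is no ∂_3, so H_2 = 0.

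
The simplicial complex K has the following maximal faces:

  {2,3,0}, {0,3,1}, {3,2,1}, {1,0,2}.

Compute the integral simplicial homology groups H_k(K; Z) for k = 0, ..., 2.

We work with the vertex ordering 0 < 1 < 2 < 3. The simplices of K, each written with vertices in increasing order, are:

  0-simplices (4): [0], [1], [2], [3]
  1-simplices (6): [0,1], [0,2], [0,3], [1,2], [1,3], [2,3]
  2-simplices (4): [0,1,2], [0,1,3], [0,2,3], [1,2,3]

Hence C_0 ≅ Z^4, C_1 ≅ Z^6, C_2 ≅ Z^4.

∂_1: C_1 → C_0 sends each edge [p,q] (with p < q) to q − p.
As a 4×6 matrix over Z this has rank 3, with invariant factors (1,1,1).

Boundary ∂_2: C_2 → C_1 maps a triangle to the signed sum of its edges. For instance
  ∂[0,2,3] = [2,3] − [0,3] + [0,2],
  ∂[0,1,3] = [1,3] − [0,3] + [0,1].
The 6×4 boundary matrix has rank 3 and Smith normal form diag(1,1,1).

Computing H_k = (kernel of ∂_k) / (image of ∂_{k+1}):

  H_0: rank C_0 − rank ∂_1 = 4 − 3 = 1, and the invariant factors of ∂_1 are all 1, so H_0 = Z.
  H_1: rank ker ∂_1 − rank ∂_2 = (6 − 3) − 3 = 0, and the invariant factors of ∂_2 are all 1, so H_1 = 0.
  H_2: rank ker ∂_2 − rank ∂_3 = (4 − 3) − 0 = 1, and there is no ∂_3, so H_2 = Z.

H_0 = Z,  H_1 = 0,  H_2 = Z.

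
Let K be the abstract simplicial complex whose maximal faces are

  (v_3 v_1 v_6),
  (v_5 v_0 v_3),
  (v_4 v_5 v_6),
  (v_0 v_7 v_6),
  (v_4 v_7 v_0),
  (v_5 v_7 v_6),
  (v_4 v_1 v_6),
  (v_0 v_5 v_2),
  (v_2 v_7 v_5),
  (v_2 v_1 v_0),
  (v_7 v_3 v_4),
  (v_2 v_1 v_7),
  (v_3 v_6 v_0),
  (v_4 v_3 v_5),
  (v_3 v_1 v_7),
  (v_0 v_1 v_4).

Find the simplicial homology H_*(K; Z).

We work with the vertex ordering v_0 < v_1 < v_2 < v_3 < v_4 < v_5 < v_6 < v_7. The simplices of K, each written with vertices in increasing order, are:

  0-simplices (8): [v_0], [v_1], [v_2], [v_3], [v_4], [v_5], [v_6], [v_7]
  1-simplices (24): (24 of them)
  2-simplices (16): (16 of them)

Hence C_0 ≅ Z^8, C_1 ≅ Z^24, C_2 ≅ Z^16.

Boundary ∂_1: C_1 → C_0 sends each edge [p,q] (with p < q) to q − p. For instance
  ∂[v_0,v_4] = [v_4] − [v_0].
The 8×24 boundary matrix has rank 7 and Smith normal form diag(1,1,1,1,1,1,1).

The boundary map ∂_2: C_2 → C_1 maps a triangle to the signed sum of its edges. For instance
  ∂[v_0,v_1,v_2] = [v_1,v_2] − [v_0,v_2] + [v_0,v_1],
  ∂[v_5,v_6,v_7] = [v_6,v_7] − [v_5,v_7] + [v_5,v_6].
As a 24×16 matrix over Z this has rank 15, with invariant factors (1,1,1,1,1,1,1,1,1,1,1,1,1,1,1).

Now H_k = ker ∂_k / im ∂_{k+1}, so:

  H_0: rank C_0 − rank ∂_1 = 8 − 7 = 1, and the invariant factors of ∂_1 are all 1, so H_0 = Z.
  H_1: rank ker ∂_1 − rank ∂_2 = (24 − 7) − 15 = 2, and the invariant factors of ∂_2 are all 1, so H_1 = Z^2.
  H_2: rank ker ∂_2 − rank ∂_3 = (16 − 15) − 0 = 1, and there is no ∂_3, so H_2 = Z.

As a check, the Euler characteristic is 8 − 24 + 16 = 0, which agrees with 1 − 2 + 1 = 0.

H_0 = Z,  H_1 = Z^2,  H_2 = Z.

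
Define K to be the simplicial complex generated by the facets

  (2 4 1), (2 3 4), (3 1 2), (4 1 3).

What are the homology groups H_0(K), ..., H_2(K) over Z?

Take the total order 1 < 2 < 3 < 4 on the vertex set. Then K (dimension 2) consists of the simplices:

  0-simplices (4): [1], [2], [3], [4]
  1-simplices (6): [1,2], [1,3], [1,4], [2,3], [2,4], [3,4]
  2-simplices (4): [1,2,3], [1,2,4], [1,3,4], [2,3,4]

so the chain groups are C_0 ≅ Z^4, C_1 ≅ Z^6, C_2 ≅ Z^4.

The boundary map ∂_1: C_1 → C_0 is given by ∂[p,q] = [q] − [p]. For instance
  ∂[1,3] = [3] − [1].
The 4×6 boundary matrix has rank 3 and Smith normal form diag(1,1,1).

The boundary map ∂_2: C_2 → C_1 acts by ∂[p,q,r] = [q,r] − [p,r] + [p,q]. For instance
  ∂[2,3,4] = [3,4] − [2,4] + [2,3],
  ∂[1,2,4] = [2,4] − [1,4] + [1,2].
As a 6×4 matrix over Z this has rank 3, with invariant factors (1,1,1).

Reading off H_k = ker ∂_k / im ∂_{k+1}:

  H_0: rank C_0 − rank ∂_1 = 4 − 3 = 1, and the invariant factors of ∂_1 are all 1, so H_0 = Z.
  H_1: rank ker ∂_1 − rank ∂_2 = (6 − 3) − 3 = 0, and the invariant factors of ∂_2 are all 1, so H_1 = 0.
  H_2: rank ker ∂_2 − rank ∂_3 = (4 − 3) − 0 = 1, and there is no ∂_3, so H_2 = Z.

H_0 ≅ Z,  H_1 = 0,  H_2 ≅ Z.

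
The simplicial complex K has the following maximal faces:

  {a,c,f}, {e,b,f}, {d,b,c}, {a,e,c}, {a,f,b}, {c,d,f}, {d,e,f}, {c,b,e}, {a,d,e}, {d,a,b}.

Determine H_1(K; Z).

H_1 ≅ Z/2Z.

Order the vertices as a < b < c < d < e < f. Listing each simplex with vertices in this order, K has dimension 2 with simplices:

  0-simplices (6): a, b, c, d, e, f
  1-simplices (15): ab, ac, ad, ae, af, bc, bd, be, bf, cd, ce, cf, de, df, ef
  2-simplices (10): abd, abf, ace, acf, ade, bcd, bce, bef, cdf, def

Hence C_0 ≅ Z^6, C_1 ≅ Z^15, C_2 ≅ Z^10.

Boundary ∂_1: C_1 → C_0 maps an edge to its endpoints' difference, ∂[p,q] = q − p.
The resulting 6×15 matrix has rank 5, and its Smith normal form has invariant factors (1,1,1,1,1).

∂_2: C_2 → C_1 sends each 2-simplex [p,q,r] to [q,r] − [p,r] + [p,q]. For instance
  ∂bef = ef − bf + be,
  ∂cdf = df − cf + cd.
The resulting 15×10 matrix has rank 10, and its Smith normal form has invariant factors (1,1,1,1,1,1,1,1,1,2).

From H_k ≅ ker(∂_k) / im(∂_{k+1}) we obtain:

  H_1: rank ker ∂_1 − rank ∂_2 = (15 − 5) − 10 = 0, and ∂_2 has invariant factor 2 > 1, so H_1 = Z/2Z.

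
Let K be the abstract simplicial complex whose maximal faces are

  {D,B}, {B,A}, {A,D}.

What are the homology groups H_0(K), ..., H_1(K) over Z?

H_0 ≅ Z,  H_1 ≅ Z.

Take the total order A < B < D on the vertex set. Then K (dimension 1) consists of the simplices:

  0-simplices (3): A, B, D
  1-simplices (3): AB, AD, BD

so the chain groups are C_0 ≅ Z^3, C_1 ≅ Z^3.

∂_1: C_1 → C_0 is given by ∂[p,q] = [q] − [p].
The 3×3 boundary matrix has rank 2 and Smith normal form diag(1,1).

Reading off H_k = ker ∂_k / im ∂_{k+1}:

  H_0: rank C_0 − rank ∂_1 = 3 − 2 = 1, and the invariant factors of ∂_1 are all 1, so H_0 = Z.
  H_1: rank ker ∂_1 − rank ∂_2 = (3 − 2) − 0 = 1, and there is no ∂_2, so H_1 = Z.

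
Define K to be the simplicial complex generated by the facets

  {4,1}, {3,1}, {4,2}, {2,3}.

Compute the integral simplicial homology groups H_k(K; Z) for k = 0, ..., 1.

Take the total order 1 < 2 < 3 < 4 on the vertex set. Then K (dimension 1) consists of the simplices:

  0-simplices (4): [1], [2], [3], [4]
  1-simplices (4): [1,3], [1,4], [2,3], [2,4]

giving chain groups C_0 ≅ Z^4, C_1 ≅ Z^4.

Boundary ∂_1: C_1 → C_0 is given by ∂[p,q] = [q] − [p].
As a 4×4 matrix over Z this has rank 3, with invariant factors (1,1,1).

Computing H_k = (kernel of ∂_k) / (image of ∂_{k+1}):

  H_0: rank C_0 − rank ∂_1 = 4 − 3 = 1, and the invariant factors of ∂_1 are all 1, so H_0 = Z.
  H_1: rank ker ∂_1 − rank ∂_2 = (4 − 3) − 0 = 1, and there is no ∂_2, so H_1 = Z.

H_0 = Z,  H_1 = Z.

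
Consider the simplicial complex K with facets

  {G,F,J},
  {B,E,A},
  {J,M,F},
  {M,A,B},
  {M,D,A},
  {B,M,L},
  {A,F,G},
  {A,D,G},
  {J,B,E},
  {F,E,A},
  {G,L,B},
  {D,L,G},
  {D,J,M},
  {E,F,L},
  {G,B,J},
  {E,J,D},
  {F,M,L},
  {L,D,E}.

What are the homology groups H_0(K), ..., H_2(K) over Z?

H_0 ≅ Z,  H_1 ≅ Z^2,  H_2 ≅ Z.

Fix the vertex order A < B < D < E < F < G < J < L < M and write every simplex with vertices in increasing order. Then dim K = 2 and the simplices of K are:

  0-simplices (9): A, B, D, E, F, G, J, L, M
  1-simplices (27): AB, AD, AE, AF, AG, AM, BE, BG, BJ, BL, BM, DE, DG, DJ, DL, DM, EF, EJ, EL, FG, FJ, FL, FM, GJ, GL, JM, LM
  2-simplices (18): ABE, ABM, ADG, ADM, AEF, AFG, BEJ, BGJ, BGL, BLM, DEJ, DEL, DGL, DJM, EFL, FGJ, FJM, FLM

Hence C_0 ≅ Z^9, C_1 ≅ Z^27, C_2 ≅ Z^18.

Boundary ∂_1: C_1 → C_0 is given by ∂[p,q] = [q] − [p]. For instance
  ∂FJ = J − F.
The 9×27 boundary matrix has rank 8 and Smith normal form diag(1,1,1,1,1,1,1,1).

The boundary map ∂_2: C_2 → C_1 acts by ∂[p,q,r] = [q,r] − [p,r] + [p,q]. For instance
  ∂BGJ = GJ − BJ + BG,
  ∂DGL = GL − DL + DG.
The 27×18 boundary matrix has rank 17 and Smith normal form diag(1,1,1,1,1,1,1,1,1,1,1,1,1,1,1,1,1).

Computing H_k = (kernel of ∂_k) / (image of ∂_{k+1}):

  H_0: rank C_0 − rank ∂_1 = 9 − 8 = 1, and the invariant factors of ∂_1 are all 1, so H_0 = Z.
  H_1: rank ker ∂_1 − rank ∂_2 = (27 − 8) − 17 = 2, and the invariant factors of ∂_2 are all 1, so H_1 = Z^2.
  H_2: rank ker ∂_2 − rank ∂_3 = (18 − 17) − 0 = 1, and there is no ∂_3, so H_2 = Z.

As a check, the Euler characteristic is 9 − 27 + 18 = 0, which agrees with 1 − 2 + 1 = 0.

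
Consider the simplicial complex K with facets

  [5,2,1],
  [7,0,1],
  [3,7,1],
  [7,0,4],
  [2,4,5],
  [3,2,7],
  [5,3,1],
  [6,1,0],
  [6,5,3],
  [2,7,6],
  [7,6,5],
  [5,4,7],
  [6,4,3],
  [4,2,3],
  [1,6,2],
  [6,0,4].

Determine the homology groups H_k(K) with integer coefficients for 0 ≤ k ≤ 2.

Take the total order 0 < 1 < 2 < 3 < 4 < 5 < 6 < 7 on the vertex set. Then K (dimension 2) consists of the simplices:

  0-simplices (8): [0], [1], [2], [3], [4], [5], [6], [7]
  1-simplices (24): (24 of them)
  2-simplices (16): [0,1,6], [0,1,7], [0,4,6], [0,4,7], [1,2,5], [1,2,6], [1,3,5], [1,3,7], [2,3,4], [2,3,7], [2,4,5], [2,6,7], [3,4,6], [3,5,6], [4,5,7], [5,6,7]

Hence C_0 ≅ Z^8, C_1 ≅ Z^24, C_2 ≅ Z^16.

The boundary map ∂_1: C_1 → C_0 maps an edge to its endpoints' difference, ∂[p,q] = q − p.
As a 8×24 matrix over Z this has rank 7, with invariant factors (1,1,1,1,1,1,1).

∂_2: C_2 → C_1 maps a triangle to the signed sum of its edges. For instance
  ∂[3,5,6] = [5,6] − [3,6] + [3,5],
  ∂[1,2,6] = [2,6] − [1,6] + [1,2].
As a 24×16 matrix over Z this has rank 15, with invariant factors (1,1,1,1,1,1,1,1,1,1,1,1,1,1,1).

Now H_k = ker ∂_k / im ∂_{k+1}, so:

  H_0: rank C_0 − rank ∂_1 = 8 − 7 = 1, and the invariant factors of ∂_1 are all 1, so H_0 = Z.
  H_1: rank ker ∂_1 − rank ∂_2 = (24 − 7) − 15 = 2, and the invariant factors of ∂_2 are all 1, so H_1 = Z^2.
  H_2: rank ker ∂_2 − rank ∂_3 = (16 − 15) − 0 = 1, and there is no ∂_3, so H_2 = Z.

As a check, the Euler characteristic is 8 − 24 + 16 = 0, which agrees with 1 − 2 + 1 = 0.

H_0 = Z,  H_1 = Z^2,  H_2 = Z.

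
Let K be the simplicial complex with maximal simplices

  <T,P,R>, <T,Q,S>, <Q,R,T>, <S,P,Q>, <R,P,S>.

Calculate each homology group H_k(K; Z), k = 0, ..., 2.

We work with the vertex ordering P < Q < R < S < T. The simplices of K, each written with vertices in increasing order, are:

  0-simplices (5): P, Q, R, S, T
  1-simplices (10): PQ, PR, PS, PT, QR, QS, QT, RS, RT, ST
  2-simplices (5): PQS, PRS, PRT, QRT, QST

Hence C_0 ≅ Z^5, C_1 ≅ Z^10, C_2 ≅ Z^5.

Boundary ∂_1: C_1 → C_0 maps an edge to its endpoints' difference, ∂[p,q] = q − p.
As a 5×10 matrix over Z this has rank 4, with invariant factors (1,1,1,1).

The boundary map ∂_2: C_2 → C_1 maps a triangle to the signed sum of its edges. For instance
  ∂PRT = RT − PT + PR,
  ∂PRS = RS − PS + PR.
The resulting 10×5 matrix has rank 5, and its Smith normal form has invariant factors (1,1,1,1,1).

Now H_k = ker ∂_k / im ∂_{k+1}, so:

  H_0: rank C_0 − rank ∂_1 = 5 − 4 = 1, and the invariant factors of ∂_1 are all 1, so H_0 ≅ Z.
  H_1: rank ker ∂_1 − rank ∂_2 = (10 − 4) − 5 = 1, and the invariant factors of ∂_2 are all 1, so H_1 ≅ Z.
  H_2: rank ker ∂_2 − rank ∂_3 = (5 − 5) − 0 = 0, and there is no ∂_3, so H_2 ≅ 0.

H_0 = Z,  H_1 = Z,  H_2 = 0.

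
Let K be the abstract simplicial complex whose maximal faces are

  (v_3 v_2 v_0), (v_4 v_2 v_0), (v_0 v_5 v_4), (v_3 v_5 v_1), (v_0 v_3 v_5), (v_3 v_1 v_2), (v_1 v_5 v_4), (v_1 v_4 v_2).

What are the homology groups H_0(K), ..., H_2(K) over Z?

Take the total order v_0 < v_1 < v_2 < v_3 < v_4 < v_5 on the vertex set. Then K (dimension 2) consists of the simplices:

  0-simplices (6): [v_0], [v_1], [v_2], [v_3], [v_4], [v_5]
  1-simplices (12): [v_0,v_2], [v_0,v_3], [v_0,v_4], [v_0,v_5], [v_1,v_2], [v_1,v_3], [v_1,v_4], [v_1,v_5], [v_2,v_3], [v_2,v_4], [v_3,v_5], [v_4,v_5]
  2-simplices (8): [v_0,v_2,v_3], [v_0,v_2,v_4], [v_0,v_3,v_5], [v_0,v_4,v_5], [v_1,v_2,v_3], [v_1,v_2,v_4], [v_1,v_3,v_5], [v_1,v_4,v_5]

Hence C_0 ≅ Z^6, C_1 ≅ Z^12, C_2 ≅ Z^8.

Boundary ∂_1: C_1 → C_0 is given by ∂[p,q] = [q] − [p].
This gives a 6×12 integer matrix of rank 5; reducing to Smith normal form yields diagonal entries (1,1,1,1,1).

Boundary ∂_2: C_2 → C_1 acts by ∂[p,q,r] = [q,r] − [p,r] + [p,q]. For instance
  ∂[v_1,v_2,v_3] = [v_2,v_3] − [v_1,v_3] + [v_1,v_2],
  ∂[v_1,v_4,v_5] = [v_4,v_5] − [v_1,v_5] + [v_1,v_4].
This gives a 12×8 integer matrix of rank 7; reducing to Smith normal form yields diagonal entries (1,1,1,1,1,1,1).

Now H_k = ker ∂_k / im ∂_{k+1}, so:

  H_0: rank C_0 − rank ∂_1 = 6 − 5 = 1, and the invariant factors of ∂_1 are all 1, so H_0 = Z.
  H_1: rank ker ∂_1 − rank ∂_2 = (12 − 5) − 7 = 0, and the invariant factors of ∂_2 are all 1, so H_1 = 0.
  H_2: rank ker ∂_2 − rank ∂_3 = (8 − 7) − 0 = 1, and there is no ∂_3, so H_2 = Z.

As a check, the Euler characteristic is 6 − 12 + 8 = 2, which agrees with 1 − 0 + 1 = 2.

H_0 = Z,  H_1 = 0,  H_2 = Z.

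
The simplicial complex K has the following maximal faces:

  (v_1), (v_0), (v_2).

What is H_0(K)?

H_0 ≅ Z^3.

Take the total order v_0 < v_1 < v_2 on the vertex set. Then K (dimension 0) consists of the simplices:

  0-simplices (3): [v_0], [v_1], [v_2]

so the chain groups are C_0 ≅ Z^3.

From H_k ≅ ker(∂_k) / im(∂_{k+1}) we obtain:

  H_0: rank C_0 − rank ∂_1 = 3 − 0 = 3, and there is no ∂_1, so H_0 = Z^3.

(K is a triangulation of a set of 3 points.)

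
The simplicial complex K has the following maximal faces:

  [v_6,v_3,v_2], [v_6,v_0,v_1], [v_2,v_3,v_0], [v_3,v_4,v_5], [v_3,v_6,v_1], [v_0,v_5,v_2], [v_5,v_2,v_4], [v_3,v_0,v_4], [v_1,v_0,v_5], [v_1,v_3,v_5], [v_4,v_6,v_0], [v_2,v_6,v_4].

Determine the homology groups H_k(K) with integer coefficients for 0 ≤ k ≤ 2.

Take the total order v_0 < v_1 < v_2 < v_3 < v_4 < v_5 < v_6 on the vertex set. Then K (dimension 2) consists of the simplices:

  0-simplices (7): [v_0], [v_1], [v_2], [v_3], [v_4], [v_5], [v_6]
  1-simplices (18): (18 of them)
  2-simplices (12): (12 of them)

so the chain groups are C_0 ≅ Z^7, C_1 ≅ Z^18, C_2 ≅ Z^12.

Boundary ∂_1: C_1 → C_0 maps an edge to its endpoints' difference, ∂[p,q] = q − p.
The 7×18 boundary matrix has rank 6 and Smith normal form diag(1,1,1,1,1,1).

Boundary ∂_2: C_2 → C_1 maps a triangle to the signed sum of its edges. For instance
  ∂[v_2,v_3,v_6] = [v_3,v_6] − [v_2,v_6] + [v_2,v_3],
  ∂[v_0,v_2,v_5] = [v_2,v_5] − [v_0,v_5] + [v_0,v_2].
This gives a 18×12 integer matrix of rank 12; reducing to Smith normal form yields diagonal entries (1,1,1,1,1,1,1,1,1,1,1,2).

From H_k ≅ ker(∂_k) / im(∂_{k+1}) we obtain:

  H_0: rank C_0 − rank ∂_1 = 7 − 6 = 1, and the invariant factors of ∂_1 are all 1, so H_0 ≅ Z.
  H_1: rank ker ∂_1 − rank ∂_2 = (18 − 6) − 12 = 0, and ∂_2 has invariant factor 2 > 1, so H_1 ≅ Z/2Z.
  H_2: rank ker ∂_2 − rank ∂_3 = (12 − 12) − 0 = 0, and there is no ∂_3, so H_2 ≅ 0.

As a check, the Euler characteristic is 7 − 18 + 12 = 1, which agrees with 1 − 0 + 0 = 1.

H_0 ≅ Z,  H_1 ≅ Z/2Z,  H_2 = 0.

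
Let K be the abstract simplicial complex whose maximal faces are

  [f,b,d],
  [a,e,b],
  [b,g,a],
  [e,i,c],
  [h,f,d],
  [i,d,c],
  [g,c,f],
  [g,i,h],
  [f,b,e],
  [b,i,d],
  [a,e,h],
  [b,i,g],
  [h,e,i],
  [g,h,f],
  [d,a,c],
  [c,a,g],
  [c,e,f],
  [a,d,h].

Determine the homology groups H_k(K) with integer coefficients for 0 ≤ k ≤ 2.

H_0 ≅ Z,  H_1 ≅ Z^2,  H_2 ≅ Z.

We work with the vertex ordering a < b < c < d < e < f < g < h < i. The simplices of K, each written with vertices in increasing order, are:

  0-simplices (9): a, b, c, d, e, f, g, h, i
  1-simplices (27): ab, ac, ad, ae, ag, ah, bd, be, bf, bg, bi, cd, ce, cf, cg, ci, df, dh, di, ef, eh, ei, fg, fh, gh, gi, hi
  2-simplices (18): abe, abg, acd, acg, adh, aeh, bdf, bdi, bef, bgi, cdi, cef, cei, cfg, dfh, ehi, fgh, ghi

giving chain groups C_0 ≅ Z^9, C_1 ≅ Z^27, C_2 ≅ Z^18.

The boundary map ∂_1: C_1 → C_0 sends each edge [p,q] (with p < q) to q − p. For instance
  ∂cd = d − c.
This gives a 9×27 integer matrix of rank 8; reducing to Smith normal form yields diagonal entries (1,1,1,1,1,1,1,1).

∂_2: C_2 → C_1 acts by ∂[p,q,r] = [q,r] − [p,r] + [p,q]. For instance
  ∂abe = be − ae + ab,
  ∂cei = ei − ci + ce.
This gives a 27×18 integer matrix of rank 17; reducing to Smith normal form yields diagonal entries (1,1,1,1,1,1,1,1,1,1,1,1,1,1,1,1,1).

Reading off H_k = ker ∂_k / im ∂_{k+1}:

  H_0: rank C_0 − rank ∂_1 = 9 − 8 = 1, and the invariant factors of ∂_1 are all 1, so H_0 ≅ Z.
  H_1: rank ker ∂_1 − rank ∂_2 = (27 − 8) − 17 = 2, and the invariant factors of ∂_2 are all 1, so H_1 ≅ Z^2.
  H_2: rank ker ∂_2 − rank ∂_3 = (18 − 17) − 0 = 1, and there is no ∂_3, so H_2 ≅ Z.

(K is a triangulation of the torus T^2.)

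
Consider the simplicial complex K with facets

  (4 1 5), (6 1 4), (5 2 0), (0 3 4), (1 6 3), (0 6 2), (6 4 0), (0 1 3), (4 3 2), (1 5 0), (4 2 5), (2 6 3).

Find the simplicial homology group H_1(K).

Take the total order 0 < 1 < 2 < 3 < 4 < 5 < 6 on the vertex set. Then K (dimension 2) consists of the simplices:

  0-simplices (7): [0], [1], [2], [3], [4], [5], [6]
  1-simplices (18): [0,1], [0,2], [0,3], [0,4], [0,5], [0,6], [1,3], [1,4], [1,5], [1,6], [2,3], [2,4], [2,5], [2,6], [3,4], [3,6], [4,5], [4,6]
  2-simplices (12): [0,1,3], [0,1,5], [0,2,5], [0,2,6], [0,3,4], [0,4,6], [1,3,6], [1,4,5], [1,4,6], [2,3,4], [2,3,6], [2,4,5]

giving chain groups C_0 ≅ Z^7, C_1 ≅ Z^18, C_2 ≅ Z^12.

∂_1: C_1 → C_0 sends each edge [p,q] (with p < q) to q − p.
As a 7×18 matrix over Z this has rank 6, with invariant factors (1,1,1,1,1,1).

Boundary ∂_2: C_2 → C_1 sends each 2-simplex [p,q,r] to [q,r] − [p,r] + [p,q]. For instance
  ∂[1,4,5] = [4,5] − [1,5] + [1,4],
  ∂[0,1,3] = [1,3] − [0,3] + [0,1].
The resulting 18×12 matrix has rank 12, and its Smith normal form has invariant factors (1,1,1,1,1,1,1,1,1,1,1,2).

Reading off H_k = ker ∂_k / im ∂_{k+1}:

  H_1: rank ker ∂_1 − rank ∂_2 = (18 − 6) − 12 = 0, and ∂_2 has invariant factor 2 > 1, so H_1 = Z/2Z.

(K is a triangulation of the real projective plane RP^2.)

H_1 ≅ Z/2Z.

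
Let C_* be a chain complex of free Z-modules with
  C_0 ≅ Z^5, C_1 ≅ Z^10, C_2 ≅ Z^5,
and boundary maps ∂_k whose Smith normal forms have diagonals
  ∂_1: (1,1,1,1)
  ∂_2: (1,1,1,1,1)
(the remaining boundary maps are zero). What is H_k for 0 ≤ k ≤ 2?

H_0: b_0 = 5 − 0 − 4 = 1; torsion from ∂_1 factors > 1: none. So H_0 ≅ Z.
H_1: b_1 = 10 − 4 − 5 = 1; torsion from ∂_2 factors > 1: none. So H_1 ≅ Z.
H_2: b_2 = 5 − 5 − 0 = 0; torsion from ∂_3 factors > 1: none. So H_2 ≅ 0.

H_0 ≅ Z,  H_1 ≅ Z,  H_2 = 0.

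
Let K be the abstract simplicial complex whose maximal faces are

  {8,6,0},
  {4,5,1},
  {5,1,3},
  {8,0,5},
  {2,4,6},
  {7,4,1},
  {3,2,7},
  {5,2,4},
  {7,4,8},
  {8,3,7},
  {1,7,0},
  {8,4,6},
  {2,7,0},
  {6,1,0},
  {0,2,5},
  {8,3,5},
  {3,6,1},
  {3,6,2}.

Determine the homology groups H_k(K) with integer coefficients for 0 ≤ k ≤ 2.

H_0 = Z,  H_1 = Z^2,  H_2 = Z.

We work with the vertex ordering 0 < 1 < 2 < 3 < 4 < 5 < 6 < 7 < 8. The simplices of K, each written with vertices in increasing order, are:

  0-simplices (9): [0], [1], [2], [3], [4], [5], [6], [7], [8]
  1-simplices (27): (27 of them)
  2-simplices (18): [0,1,6], [0,1,7], [0,2,5], [0,2,7], [0,5,8], [0,6,8], [1,3,5], [1,3,6], [1,4,5], [1,4,7], [2,3,6], [2,3,7], [2,4,5], [2,4,6], [3,5,8], [3,7,8], [4,6,8], [4,7,8]

giving chain groups C_0 ≅ Z^9, C_1 ≅ Z^27, C_2 ≅ Z^18.

∂_1: C_1 → C_0 sends each edge [p,q] (with p < q) to q − p.
As a 9×27 matrix over Z this has rank 8, with invariant factors (1,1,1,1,1,1,1,1).

The boundary map ∂_2: C_2 → C_1 acts by ∂[p,q,r] = [q,r] − [p,r] + [p,q]. For instance
  ∂[4,6,8] = [6,8] − [4,8] + [4,6],
  ∂[0,1,6] = [1,6] − [0,6] + [0,1].
As a 27×18 matrix over Z this has rank 17, with invariant factors (1,1,1,1,1,1,1,1,1,1,1,1,1,1,1,1,1).

From H_k ≅ ker(∂_k) / im(∂_{k+1}) we obtain:

  H_0: rank C_0 − rank ∂_1 = 9 − 8 = 1, and the invariant factors of ∂_1 are all 1, so H_0 ≅ Z.
  H_1: rank ker ∂_1 − rank ∂_2 = (27 − 8) − 17 = 2, and the invariant factors of ∂_2 are all 1, so H_1 ≅ Z^2.
  H_2: rank ker ∂_2 − rank ∂_3 = (18 − 17) − 0 = 1, and there is no ∂_3, so H_2 ≅ Z.

As a check, the Euler characteristic is 9 − 27 + 18 = 0, which agrees with 1 − 2 + 1 = 0.
(K is a triangulation of the torus T^2.)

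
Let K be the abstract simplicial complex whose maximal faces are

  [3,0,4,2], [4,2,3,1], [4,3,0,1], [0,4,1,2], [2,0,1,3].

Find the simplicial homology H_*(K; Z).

Take the total order 0 < 1 < 2 < 3 < 4 on the vertex set. Then K (dimension 3) consists of the simplices:

  0-simplices (5): [0], [1], [2], [3], [4]
  1-simplices (10): [0,1], [0,2], [0,3], [0,4], [1,2], [1,3], [1,4], [2,3], [2,4], [3,4]
  2-simplices (10): [0,1,2], [0,1,3], [0,1,4], [0,2,3], [0,2,4], [0,3,4], [1,2,3], [1,2,4], [1,3,4], [2,3,4]
  3-simplices (5): [0,1,2,3], [0,1,2,4], [0,1,3,4], [0,2,3,4], [1,2,3,4]

so the chain groups are C_0 ≅ Z^5, C_1 ≅ Z^10, C_2 ≅ Z^10, C_3 ≅ Z^5.

Boundary ∂_1: C_1 → C_0 sends each edge [p,q] (with p < q) to q − p. For instance
  ∂[2,3] = [3] − [2].
This gives a 5×10 integer matrix of rank 4; reducing to Smith normal form yields diagonal entries (1,1,1,1).

Boundary ∂_2: C_2 → C_1 acts by ∂[p,q,r] = [q,r] − [p,r] + [p,q]. For instance
  ∂[1,2,4] = [2,4] − [1,4] + [1,2],
  ∂[0,1,2] = [1,2] − [0,2] + [0,1].
The resulting 10×10 matrix has rank 6, and its Smith normal form has invariant factors (1,1,1,1,1,1).

Boundary ∂_3: C_3 → C_2 sends each 3-simplex σ to the alternating sum Σ_i (−1)^i (σ with its i-th vertex removed). For instance
  ∂[0,1,2,4] = [1,2,4] − [0,2,4] + [0,1,4] − [0,1,2],
  ∂[0,2,3,4] = [2,3,4] − [0,3,4] + [0,2,4] − [0,2,3].
This gives a 10×5 integer matrix of rank 4; reducing to Smith normal form yields diagonal entries (1,1,1,1).

Computing H_k = (kernel of ∂_k) / (image of ∂_{k+1}):

  H_0: rank C_0 − rank ∂_1 = 5 − 4 = 1, and the invariant factors of ∂_1 are all 1, so H_0 = Z.
  H_1: rank ker ∂_1 − rank ∂_2 = (10 − 4) − 6 = 0, and the invariant factors of ∂_2 are all 1, so H_1 = 0.
  H_2: rank ker ∂_2 − rank ∂_3 = (10 − 6) − 4 = 0, and the invariant factors of ∂_3 are all 1, so H_2 = 0.
  H_3: rank ker ∂_3 − rank ∂_4 = (5 − 4) − 0 = 1, and there is no ∂_4, so H_3 = Z.

H_0 ≅ Z,  H_1 = 0,  H_2 = 0,  H_3 ≅ Z.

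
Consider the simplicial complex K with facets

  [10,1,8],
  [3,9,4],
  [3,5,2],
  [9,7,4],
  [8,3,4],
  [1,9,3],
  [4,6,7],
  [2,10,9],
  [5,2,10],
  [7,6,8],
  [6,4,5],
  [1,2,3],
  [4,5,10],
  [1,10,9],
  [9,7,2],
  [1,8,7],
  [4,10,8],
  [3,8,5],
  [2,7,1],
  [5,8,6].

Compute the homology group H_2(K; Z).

Fix the vertex order 1 < 2 < 3 < 4 < 5 < 6 < 7 < 8 < 9 < 10 and write every simplex with vertices in increasing order. Then dim K = 2 and the simplices of K are:

  0-simplices (10): [1], [2], [3], [4], [5], [6], [7], [8], [9], [10]
  1-simplices (30): (30 of them)
  2-simplices (20): (20 of them)

Hence C_0 ≅ Z^10, C_1 ≅ Z^30, C_2 ≅ Z^20.

Boundary ∂_1: C_1 → C_0 sends each edge [p,q] (with p < q) to q − p. For instance
  ∂[4,9] = [9] − [4].
The resulting 10×30 matrix has rank 9, and its Smith normal form has invariant factors (1,1,1,1,1,1,1,1,1).

∂_2: C_2 → C_1 acts by ∂[p,q,r] = [q,r] − [p,r] + [p,q]. For instance
  ∂[1,9,10] = [9,10] − [1,10] + [1,9],
  ∂[3,5,8] = [5,8] − [3,8] + [3,5].
As a 30×20 matrix over Z this has rank 20, with invariant factors (1,1,1,1,1,1,1,1,1,1,1,1,1,1,1,1,1,1,1,2).

Now H_k = ker ∂_k / im ∂_{k+1}, so:

  H_2: rank ker ∂_2 − rank ∂_3 = (20 − 20) − 0 = 0, and there is no ∂_3, so H_2 ≅ 0.

(K is a triangulation of the Klein bottle.)

H_2 ≅ 0.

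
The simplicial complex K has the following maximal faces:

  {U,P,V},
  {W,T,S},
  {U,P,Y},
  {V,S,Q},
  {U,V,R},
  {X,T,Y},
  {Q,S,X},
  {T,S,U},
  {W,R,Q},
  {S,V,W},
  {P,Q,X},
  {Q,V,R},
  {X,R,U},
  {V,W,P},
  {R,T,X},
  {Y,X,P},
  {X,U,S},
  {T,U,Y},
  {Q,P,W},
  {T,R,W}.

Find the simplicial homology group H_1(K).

H_1 = Z ⊕ Z/2Z.

Fix the vertex order P < Q < R < S < T < U < V < W < X < Y and write every simplex with vertices in increasing order. Then dim K = 2 and the simplices of K are:

  0-simplices (10): P, Q, R, S, T, U, V, W, X, Y
  1-simplices (30): PQ, PU, PV, PW, PX, PY, QR, QS, QV, QW, QX, RT, RU, RV, RW, RX, ST, SU, SV, SW, SX, TU, TW, TX, TY, UV, UX, UY, VW, XY
  2-simplices (20): PQW, PQX, PUV, PUY, PVW, PXY, QRV, QRW, QSV, QSX, RTW, RTX, RUV, RUX, STU, STW, SUX, SVW, TUY, TXY

giving chain groups C_0 ≅ Z^10, C_1 ≅ Z^30, C_2 ≅ Z^20.

The boundary map ∂_1: C_1 → C_0 maps an edge to its endpoints' difference, ∂[p,q] = q − p.
The 10×30 boundary matrix has rank 9 and Smith normal form diag(1,1,1,1,1,1,1,1,1).

Boundary ∂_2: C_2 → C_1 sends each 2-simplex [p,q,r] to [q,r] − [p,r] + [p,q]. For instance
  ∂PQW = QW − PW + PQ,
  ∂PVW = VW − PW + PV.
The 30×20 boundary matrix has rank 20 and Smith normal form diag(1,1,1,1,1,1,1,1,1,1,1,1,1,1,1,1,1,1,1,2).

From H_k ≅ ker(∂_k) / im(∂_{k+1}) we obtain:

  H_1: rank ker ∂_1 − rank ∂_2 = (30 − 9) − 20 = 1, and ∂_2 has invariant factor 2 > 1, so H_1 = Z ⊕ Z/2Z.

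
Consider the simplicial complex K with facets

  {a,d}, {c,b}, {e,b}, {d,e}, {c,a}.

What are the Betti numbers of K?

Fix the vertex order a < b < c < d < e and write every simplex with vertices in increasing order. Then dim K = 1 and the simplices of K are:

  0-simplices (5): a, b, c, d, e
  1-simplices (5): ac, ad, bc, be, de

giving chain groups C_0 ≅ Z^5, C_1 ≅ Z^5.

The boundary map ∂_1: C_1 → C_0 sends each edge [p,q] (with p < q) to q − p.
This gives a 5×5 integer matrix of rank 4; reducing to Smith normal form yields diagonal entries (1,1,1,1).

Computing H_k = (kernel of ∂_k) / (image of ∂_{k+1}):

  H_0: rank C_0 − rank ∂_1 = 5 − 4 = 1, and the invariant factors of ∂_1 are all 1, so H_0 ≅ Z.
  H_1: rank ker ∂_1 − rank ∂_2 = (5 − 4) − 0 = 1, and there is no ∂_2, so H_1 ≅ Z.

As a check, the Euler characteristic is 5 − 5 = 0, which agrees with 1 − 1 = 0.

Hence the Betti numbers are b_0 = 1, b_1 = 1.

b_0 = 1, b_1 = 1.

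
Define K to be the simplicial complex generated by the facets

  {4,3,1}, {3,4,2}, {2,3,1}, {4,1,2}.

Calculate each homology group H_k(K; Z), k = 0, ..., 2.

We work with the vertex ordering 1 < 2 < 3 < 4. The simplices of K, each written with vertices in increasing order, are:

  0-simplices (4): [1], [2], [3], [4]
  1-simplices (6): [1,2], [1,3], [1,4], [2,3], [2,4], [3,4]
  2-simplices (4): [1,2,3], [1,2,4], [1,3,4], [2,3,4]

so the chain groups are C_0 ≅ Z^4, C_1 ≅ Z^6, C_2 ≅ Z^4.

∂_1: C_1 → C_0 sends each edge [p,q] (with p < q) to q − p. For instance
  ∂[1,2] = [2] − [1].
The resulting 4×6 matrix has rank 3, and its Smith normal form has invariant factors (1,1,1).

The boundary map ∂_2: C_2 → C_1 maps a triangle to the signed sum of its edges. For instance
  ∂[1,2,4] = [2,4] − [1,4] + [1,2],
  ∂[2,3,4] = [3,4] − [2,4] + [2,3].
The 6×4 boundary matrix has rank 3 and Smith normal form diag(1,1,1).

From H_k ≅ ker(∂_k) / im(∂_{k+1}) we obtain:

  H_0: rank C_0 − rank ∂_1 = 4 − 3 = 1, and the invariant factors of ∂_1 are all 1, so H_0 = Z.
  H_1: rank ker ∂_1 − rank ∂_2 = (6 − 3) − 3 = 0, and the invariant factors of ∂_2 are all 1, so H_1 = 0.
  H_2: rank ker ∂_2 − rank ∂_3 = (4 − 3) − 0 = 1, and there is no ∂_3, so H_2 = Z.

H_0 = Z,  H_1 = 0,  H_2 = Z.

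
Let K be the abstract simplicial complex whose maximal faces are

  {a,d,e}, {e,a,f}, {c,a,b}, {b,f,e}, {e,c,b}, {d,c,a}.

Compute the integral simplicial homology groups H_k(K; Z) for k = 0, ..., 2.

Take the total order a < b < c < d < e < f on the vertex set. Then K (dimension 2) consists of the simplices:

  0-simplices (6): a, b, c, d, e, f
  1-simplices (12): ab, ac, ad, ae, af, bc, be, bf, cd, ce, de, ef
  2-simplices (6): abc, acd, ade, aef, bce, bef

giving chain groups C_0 ≅ Z^6, C_1 ≅ Z^12, C_2 ≅ Z^6.

∂_1: C_1 → C_0 is given by ∂[p,q] = [q] − [p]. For instance
  ∂de = e − d.
The 6×12 boundary matrix has rank 5 and Smith normal form diag(1,1,1,1,1).

Boundary ∂_2: C_2 → C_1 maps a triangle to the signed sum of its edges. For instance
  ∂ade = de − ae + ad,
  ∂bce = ce − be + bc.
This gives a 12×6 integer matrix of rank 6; reducing to Smith normal form yields diagonal entries (1,1,1,1,1,1).

Now H_k = ker ∂_k / im ∂_{k+1}, so:

  H_0: rank C_0 − rank ∂_1 = 6 − 5 = 1, and the invariant factors of ∂_1 are all 1, so H_0 = Z.
  H_1: rank ker ∂_1 − rank ∂_2 = (12 − 5) − 6 = 1, and the invariant factors of ∂_2 are all 1, so H_1 = Z.
  H_2: rank ker ∂_2 − rank ∂_3 = (6 − 6) − 0 = 0, and there is no ∂_3, so H_2 = 0.

As a check, the Euler characteristic is 6 − 12 + 6 = 0, which agrees with 1 − 1 + 0 = 0.
(K is a triangulation of the cylinder S^1 x I.)

H_0 ≅ Z,  H_1 ≅ Z,  H_2 = 0.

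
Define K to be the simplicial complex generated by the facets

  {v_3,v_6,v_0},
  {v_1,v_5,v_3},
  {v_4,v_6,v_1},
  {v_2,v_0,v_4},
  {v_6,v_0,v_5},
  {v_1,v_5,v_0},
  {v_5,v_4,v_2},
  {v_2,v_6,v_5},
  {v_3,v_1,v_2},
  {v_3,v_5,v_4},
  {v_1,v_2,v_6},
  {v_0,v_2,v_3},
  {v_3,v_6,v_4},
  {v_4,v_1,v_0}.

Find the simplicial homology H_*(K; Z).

Order the vertices as v_0 < v_1 < v_2 < v_3 < v_4 < v_5 < v_6. Listing each simplex with vertices in this order, K has dimension 2 with simplices:

  0-simplices (7): [v_0], [v_1], [v_2], [v_3], [v_4], [v_5], [v_6]
  1-simplices (21): (21 of them)
  2-simplices (14): (14 of them)

so the chain groups are C_0 ≅ Z^7, C_1 ≅ Z^21, C_2 ≅ Z^14.

∂_1: C_1 → C_0 sends each edge [p,q] (with p < q) to q − p. For instance
  ∂[v_3,v_6] = [v_6] − [v_3].
The resulting 7×21 matrix has rank 6, and its Smith normal form has invariant factors (1,1,1,1,1,1).

∂_2: C_2 → C_1 acts by ∂[p,q,r] = [q,r] − [p,r] + [p,q]. For instance
  ∂[v_2,v_5,v_6] = [v_5,v_6] − [v_2,v_6] + [v_2,v_5],
  ∂[v_1,v_4,v_6] = [v_4,v_6] − [v_1,v_6] + [v_1,v_4].
This gives a 21×14 integer matrix of rank 13; reducing to Smith normal form yields diagonal entries (1,1,1,1,1,1,1,1,1,1,1,1,1).

Computing H_k = (kernel of ∂_k) / (image of ∂_{k+1}):

  H_0: rank C_0 − rank ∂_1 = 7 − 6 = 1, and the invariant factors of ∂_1 are all 1, so H_0 ≅ Z.
  H_1: rank ker ∂_1 − rank ∂_2 = (21 − 6) − 13 = 2, and the invariant factors of ∂_2 are all 1, so H_1 ≅ Z^2.
  H_2: rank ker ∂_2 − rank ∂_3 = (14 − 13) − 0 = 1, and there is no ∂_3, so H_2 ≅ Z.

(K is a triangulation of the torus T^2.)

H_0 ≅ Z,  H_1 ≅ Z^2,  H_2 ≅ Z.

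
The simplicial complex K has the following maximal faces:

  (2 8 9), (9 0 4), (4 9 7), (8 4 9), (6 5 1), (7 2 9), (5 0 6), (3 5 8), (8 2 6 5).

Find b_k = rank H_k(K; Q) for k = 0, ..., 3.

b_0 = 1, b_1 = 1, b_2 = 0, b_3 = 0.

Order the vertices as 0 < 1 < 2 < 3 < 4 < 5 < 6 < 7 < 8 < 9. Listing each simplex with vertices in this order, K has dimension 3 with simplices:

  0-simplices (10): [0], [1], [2], [3], [4], [5], [6], [7], [8], [9]
  1-simplices (21): [0,4], [0,5], [0,6], [0,9], [1,5], [1,6], [2,5], [2,6], [2,7], [2,8], [2,9], [3,5], [3,8], [4,7], [4,8], [4,9], [5,6], [5,8], [6,8], [7,9], [8,9]
  2-simplices (12): [0,4,9], [0,5,6], [1,5,6], [2,5,6], [2,5,8], [2,6,8], [2,7,9], [2,8,9], [3,5,8], [4,7,9], [4,8,9], [5,6,8]
  3-simplices (1): [2,5,6,8]

giving chain groups C_0 ≅ Z^10, C_1 ≅ Z^21, C_2 ≅ Z^12, C_3 ≅ Z^1.

The boundary map ∂_1: C_1 → C_0 is given by ∂[p,q] = [q] − [p]. For instance
  ∂[8,9] = [9] − [8].
The 10×21 boundary matrix has rank 9 and Smith normal form diag(1,1,1,1,1,1,1,1,1).

The boundary map ∂_2: C_2 → C_1 acts by ∂[p,q,r] = [q,r] − [p,r] + [p,q]. For instance
  ∂[4,8,9] = [8,9] − [4,9] + [4,8],
  ∂[5,6,8] = [6,8] − [5,8] + [5,6].
The resulting 21×12 matrix has rank 11, and its Smith normal form has invariant factors (1,1,1,1,1,1,1,1,1,1,1).

The boundary map ∂_3: C_3 → C_2 sends each 3-simplex σ to the alternating sum Σ_i (−1)^i (σ with its i-th vertex removed). For instance
  ∂[2,5,6,8] = [5,6,8] − [2,6,8] + [2,5,8] − [2,5,6].
This gives a 12×1 integer matrix of rank 1; reducing to Smith normal form yields diagonal entries (1).

Reading off H_k = ker ∂_k / im ∂_{k+1}:

  H_0: rank C_0 − rank ∂_1 = 10 − 9 = 1, and the invariant factors of ∂_1 are all 1, so H_0 = Z.
  H_1: rank ker ∂_1 − rank ∂_2 = (21 − 9) − 11 = 1, and the invariant factors of ∂_2 are all 1, so H_1 = Z.
  H_2: rank ker ∂_2 − rank ∂_3 = (12 − 11) − 1 = 0, and the invariant factors of ∂_3 are all 1, so H_2 = 0.
  H_3: rank ker ∂_3 − rank ∂_4 = (1 − 1) − 0 = 0, and there is no ∂_4, so H_3 = 0.

Hence the Betti numbers are b_0 = 1, b_1 = 1, b_2 = 0, b_3 = 0.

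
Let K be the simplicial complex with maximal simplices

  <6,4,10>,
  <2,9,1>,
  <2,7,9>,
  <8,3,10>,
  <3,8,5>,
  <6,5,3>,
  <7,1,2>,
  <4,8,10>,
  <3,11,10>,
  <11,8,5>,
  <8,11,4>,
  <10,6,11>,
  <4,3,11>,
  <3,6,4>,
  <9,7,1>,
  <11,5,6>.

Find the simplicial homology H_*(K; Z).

H_0 ≅ Z^2,  H_1 ≅ Z/2,  H_2 ≅ Z.

Take the total order 1 < 2 < 3 < 4 < 5 < 6 < 7 < 8 < 9 < 10 < 11 on the vertex set. Then K (dimension 2) consists of the simplices:

  0-simplices (11): [1], [2], [3], [4], [5], [6], [7], [8], [9], [10], [11]
  1-simplices (24): (24 of them)
  2-simplices (16): [1,2,7], [1,2,9], [1,7,9], [2,7,9], [3,4,6], [3,4,11], [3,5,6], [3,5,8], [3,8,10], [3,10,11], [4,6,10], [4,8,10], [4,8,11], [5,6,11], [5,8,11], [6,10,11]

giving chain groups C_0 ≅ Z^11, C_1 ≅ Z^24, C_2 ≅ Z^16.

Boundary ∂_1: C_1 → C_0 sends each edge [p,q] (with p < q) to q − p.
As a 11×24 matrix over Z this has rank 9, with invariant factors (1,1,1,1,1,1,1,1,1).

The boundary map ∂_2: C_2 → C_1 acts by ∂[p,q,r] = [q,r] − [p,r] + [p,q]. For instance
  ∂[5,8,11] = [8,11] − [5,11] + [5,8],
  ∂[3,4,11] = [4,11] − [3,11] + [3,4].
The resulting 24×16 matrix has rank 15, and its Smith normal form has invariant factors (1,1,1,1,1,1,1,1,1,1,1,1,1,1,2).

Computing H_k = (kernel of ∂_k) / (image of ∂_{k+1}):

  H_0: rank C_0 − rank ∂_1 = 11 − 9 = 2, and the invariant factors of ∂_1 are all 1, so H_0 = Z^2.
  H_1: rank ker ∂_1 − rank ∂_2 = (24 − 9) − 15 = 0, and ∂_2 has invariant factor 2 > 1, so H_1 = Z/2.
  H_2: rank ker ∂_2 − rank ∂_3 = (16 − 15) − 0 = 1, and there is no ∂_3, so H_2 = Z.

As a check, the Euler characteristic is 11 − 24 + 16 = 3, which agrees with 2 − 0 + 1 = 3.
(K is a triangulation of the disjoint union of the 2-sphere S^2 and the real projective plane RP^2.)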